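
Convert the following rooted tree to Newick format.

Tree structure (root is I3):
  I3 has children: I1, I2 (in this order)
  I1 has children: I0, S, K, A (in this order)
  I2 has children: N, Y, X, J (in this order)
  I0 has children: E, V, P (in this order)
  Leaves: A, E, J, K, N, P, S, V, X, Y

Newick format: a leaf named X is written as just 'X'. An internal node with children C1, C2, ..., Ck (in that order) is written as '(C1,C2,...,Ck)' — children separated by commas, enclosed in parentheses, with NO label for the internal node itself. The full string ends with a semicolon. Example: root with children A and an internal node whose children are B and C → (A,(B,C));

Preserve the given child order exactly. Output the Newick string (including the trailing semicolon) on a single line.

Answer: (((E,V,P),S,K,A),(N,Y,X,J));

Derivation:
internal I3 with children ['I1', 'I2']
  internal I1 with children ['I0', 'S', 'K', 'A']
    internal I0 with children ['E', 'V', 'P']
      leaf 'E' → 'E'
      leaf 'V' → 'V'
      leaf 'P' → 'P'
    → '(E,V,P)'
    leaf 'S' → 'S'
    leaf 'K' → 'K'
    leaf 'A' → 'A'
  → '((E,V,P),S,K,A)'
  internal I2 with children ['N', 'Y', 'X', 'J']
    leaf 'N' → 'N'
    leaf 'Y' → 'Y'
    leaf 'X' → 'X'
    leaf 'J' → 'J'
  → '(N,Y,X,J)'
→ '(((E,V,P),S,K,A),(N,Y,X,J))'
Final: (((E,V,P),S,K,A),(N,Y,X,J));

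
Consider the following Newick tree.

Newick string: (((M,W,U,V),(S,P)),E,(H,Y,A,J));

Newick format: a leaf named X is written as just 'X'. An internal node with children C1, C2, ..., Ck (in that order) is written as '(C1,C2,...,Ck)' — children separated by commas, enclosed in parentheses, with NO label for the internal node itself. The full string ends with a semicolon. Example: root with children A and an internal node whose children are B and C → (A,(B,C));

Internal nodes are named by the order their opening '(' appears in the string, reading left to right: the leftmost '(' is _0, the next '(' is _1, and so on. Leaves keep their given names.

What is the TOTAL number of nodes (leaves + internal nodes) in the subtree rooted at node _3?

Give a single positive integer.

Answer: 3

Derivation:
Newick: (((M,W,U,V),(S,P)),E,(H,Y,A,J));
Locate _3: it is the '(' at position 12 (the 4th '(' reading left to right).
Query: subtree rooted at _3
_3: subtree_size = 1 + 2
  S: subtree_size = 1 + 0
  P: subtree_size = 1 + 0
Total subtree size of _3: 3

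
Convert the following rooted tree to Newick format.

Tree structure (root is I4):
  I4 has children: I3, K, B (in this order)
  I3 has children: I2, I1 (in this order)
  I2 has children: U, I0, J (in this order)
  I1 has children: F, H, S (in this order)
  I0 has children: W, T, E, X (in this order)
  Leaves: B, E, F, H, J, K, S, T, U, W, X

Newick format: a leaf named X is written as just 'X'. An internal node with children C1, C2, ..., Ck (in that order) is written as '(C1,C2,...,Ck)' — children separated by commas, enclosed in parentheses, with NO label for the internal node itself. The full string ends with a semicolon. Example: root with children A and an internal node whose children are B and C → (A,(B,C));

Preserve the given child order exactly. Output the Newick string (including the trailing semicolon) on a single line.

Answer: (((U,(W,T,E,X),J),(F,H,S)),K,B);

Derivation:
internal I4 with children ['I3', 'K', 'B']
  internal I3 with children ['I2', 'I1']
    internal I2 with children ['U', 'I0', 'J']
      leaf 'U' → 'U'
      internal I0 with children ['W', 'T', 'E', 'X']
        leaf 'W' → 'W'
        leaf 'T' → 'T'
        leaf 'E' → 'E'
        leaf 'X' → 'X'
      → '(W,T,E,X)'
      leaf 'J' → 'J'
    → '(U,(W,T,E,X),J)'
    internal I1 with children ['F', 'H', 'S']
      leaf 'F' → 'F'
      leaf 'H' → 'H'
      leaf 'S' → 'S'
    → '(F,H,S)'
  → '((U,(W,T,E,X),J),(F,H,S))'
  leaf 'K' → 'K'
  leaf 'B' → 'B'
→ '(((U,(W,T,E,X),J),(F,H,S)),K,B)'
Final: (((U,(W,T,E,X),J),(F,H,S)),K,B);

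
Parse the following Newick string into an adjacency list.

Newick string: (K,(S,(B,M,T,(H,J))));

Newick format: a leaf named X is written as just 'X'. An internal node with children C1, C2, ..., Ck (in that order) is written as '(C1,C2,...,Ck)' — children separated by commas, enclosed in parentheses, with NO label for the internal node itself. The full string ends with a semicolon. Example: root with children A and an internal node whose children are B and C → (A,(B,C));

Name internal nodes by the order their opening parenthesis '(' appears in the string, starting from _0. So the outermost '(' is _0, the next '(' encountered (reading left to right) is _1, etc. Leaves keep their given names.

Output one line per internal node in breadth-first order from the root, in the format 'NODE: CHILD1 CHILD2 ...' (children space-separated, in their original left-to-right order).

Answer: _0: K _1
_1: S _2
_2: B M T _3
_3: H J

Derivation:
Input: (K,(S,(B,M,T,(H,J))));
Scanning left-to-right, naming '(' by encounter order:
  pos 0: '(' -> open internal node _0 (depth 1)
  pos 3: '(' -> open internal node _1 (depth 2)
  pos 6: '(' -> open internal node _2 (depth 3)
  pos 13: '(' -> open internal node _3 (depth 4)
  pos 17: ')' -> close internal node _3 (now at depth 3)
  pos 18: ')' -> close internal node _2 (now at depth 2)
  pos 19: ')' -> close internal node _1 (now at depth 1)
  pos 20: ')' -> close internal node _0 (now at depth 0)
Total internal nodes: 4
BFS adjacency from root:
  _0: K _1
  _1: S _2
  _2: B M T _3
  _3: H J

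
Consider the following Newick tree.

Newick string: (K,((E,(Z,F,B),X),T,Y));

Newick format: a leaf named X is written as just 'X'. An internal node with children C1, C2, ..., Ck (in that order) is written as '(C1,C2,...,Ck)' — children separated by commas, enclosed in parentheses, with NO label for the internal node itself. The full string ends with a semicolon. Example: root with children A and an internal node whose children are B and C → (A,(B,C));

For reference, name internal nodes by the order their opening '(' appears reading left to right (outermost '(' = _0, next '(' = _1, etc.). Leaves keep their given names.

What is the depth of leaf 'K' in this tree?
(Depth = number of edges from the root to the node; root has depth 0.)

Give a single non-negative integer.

Newick: (K,((E,(Z,F,B),X),T,Y));
Naming internals by '(' encounter order: outermost '(' = _0, next = _1, ...
Query node: K
Path from root: _0 -> K
Depth of K: 1 (number of edges from root)

Answer: 1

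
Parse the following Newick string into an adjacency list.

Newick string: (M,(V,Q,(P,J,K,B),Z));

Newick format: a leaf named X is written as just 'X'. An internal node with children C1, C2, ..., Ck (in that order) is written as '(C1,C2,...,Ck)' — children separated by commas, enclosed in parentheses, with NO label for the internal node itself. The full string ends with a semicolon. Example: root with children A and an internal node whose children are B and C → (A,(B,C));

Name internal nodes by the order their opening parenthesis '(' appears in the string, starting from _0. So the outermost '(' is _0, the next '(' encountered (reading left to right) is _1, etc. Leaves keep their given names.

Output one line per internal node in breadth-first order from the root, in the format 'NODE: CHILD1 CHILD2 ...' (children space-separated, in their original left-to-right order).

Input: (M,(V,Q,(P,J,K,B),Z));
Scanning left-to-right, naming '(' by encounter order:
  pos 0: '(' -> open internal node _0 (depth 1)
  pos 3: '(' -> open internal node _1 (depth 2)
  pos 8: '(' -> open internal node _2 (depth 3)
  pos 16: ')' -> close internal node _2 (now at depth 2)
  pos 19: ')' -> close internal node _1 (now at depth 1)
  pos 20: ')' -> close internal node _0 (now at depth 0)
Total internal nodes: 3
BFS adjacency from root:
  _0: M _1
  _1: V Q _2 Z
  _2: P J K B

Answer: _0: M _1
_1: V Q _2 Z
_2: P J K B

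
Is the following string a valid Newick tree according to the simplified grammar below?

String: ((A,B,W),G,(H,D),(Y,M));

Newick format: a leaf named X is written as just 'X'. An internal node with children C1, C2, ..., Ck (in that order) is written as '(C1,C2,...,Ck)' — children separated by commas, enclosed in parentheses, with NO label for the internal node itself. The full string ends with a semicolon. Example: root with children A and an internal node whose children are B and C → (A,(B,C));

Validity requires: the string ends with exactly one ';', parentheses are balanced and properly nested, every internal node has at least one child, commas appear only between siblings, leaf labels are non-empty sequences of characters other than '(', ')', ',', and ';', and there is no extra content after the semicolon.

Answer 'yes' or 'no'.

Input: ((A,B,W),G,(H,D),(Y,M));
Paren balance: 4 '(' vs 4 ')' OK
Ends with single ';': True
Full parse: OK
Valid: True

Answer: yes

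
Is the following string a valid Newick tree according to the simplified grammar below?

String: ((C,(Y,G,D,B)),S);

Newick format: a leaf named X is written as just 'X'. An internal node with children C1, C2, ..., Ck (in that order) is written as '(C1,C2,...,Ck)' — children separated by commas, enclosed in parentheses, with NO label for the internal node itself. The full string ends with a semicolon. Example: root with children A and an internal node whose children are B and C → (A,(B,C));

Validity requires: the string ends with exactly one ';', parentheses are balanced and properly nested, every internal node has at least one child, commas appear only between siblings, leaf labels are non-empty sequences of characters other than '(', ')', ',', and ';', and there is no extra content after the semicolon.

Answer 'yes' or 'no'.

Input: ((C,(Y,G,D,B)),S);
Paren balance: 3 '(' vs 3 ')' OK
Ends with single ';': True
Full parse: OK
Valid: True

Answer: yes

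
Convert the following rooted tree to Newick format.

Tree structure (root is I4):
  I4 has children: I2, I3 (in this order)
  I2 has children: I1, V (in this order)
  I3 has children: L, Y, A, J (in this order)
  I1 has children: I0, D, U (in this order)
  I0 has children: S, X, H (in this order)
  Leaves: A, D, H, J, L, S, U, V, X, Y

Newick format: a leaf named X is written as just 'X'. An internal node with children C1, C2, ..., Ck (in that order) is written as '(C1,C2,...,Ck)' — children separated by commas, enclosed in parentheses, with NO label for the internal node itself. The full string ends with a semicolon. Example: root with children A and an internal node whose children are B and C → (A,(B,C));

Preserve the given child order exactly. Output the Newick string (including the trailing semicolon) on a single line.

Answer: ((((S,X,H),D,U),V),(L,Y,A,J));

Derivation:
internal I4 with children ['I2', 'I3']
  internal I2 with children ['I1', 'V']
    internal I1 with children ['I0', 'D', 'U']
      internal I0 with children ['S', 'X', 'H']
        leaf 'S' → 'S'
        leaf 'X' → 'X'
        leaf 'H' → 'H'
      → '(S,X,H)'
      leaf 'D' → 'D'
      leaf 'U' → 'U'
    → '((S,X,H),D,U)'
    leaf 'V' → 'V'
  → '(((S,X,H),D,U),V)'
  internal I3 with children ['L', 'Y', 'A', 'J']
    leaf 'L' → 'L'
    leaf 'Y' → 'Y'
    leaf 'A' → 'A'
    leaf 'J' → 'J'
  → '(L,Y,A,J)'
→ '((((S,X,H),D,U),V),(L,Y,A,J))'
Final: ((((S,X,H),D,U),V),(L,Y,A,J));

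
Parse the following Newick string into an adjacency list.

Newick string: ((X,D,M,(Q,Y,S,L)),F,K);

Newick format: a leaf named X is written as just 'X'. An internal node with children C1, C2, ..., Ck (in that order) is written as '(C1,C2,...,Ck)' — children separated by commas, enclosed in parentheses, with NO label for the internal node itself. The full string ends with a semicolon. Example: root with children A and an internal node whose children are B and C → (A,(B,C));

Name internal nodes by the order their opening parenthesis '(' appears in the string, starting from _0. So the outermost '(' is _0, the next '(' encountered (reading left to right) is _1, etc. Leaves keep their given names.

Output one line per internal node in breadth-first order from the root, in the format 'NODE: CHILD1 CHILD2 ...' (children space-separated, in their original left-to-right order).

Answer: _0: _1 F K
_1: X D M _2
_2: Q Y S L

Derivation:
Input: ((X,D,M,(Q,Y,S,L)),F,K);
Scanning left-to-right, naming '(' by encounter order:
  pos 0: '(' -> open internal node _0 (depth 1)
  pos 1: '(' -> open internal node _1 (depth 2)
  pos 8: '(' -> open internal node _2 (depth 3)
  pos 16: ')' -> close internal node _2 (now at depth 2)
  pos 17: ')' -> close internal node _1 (now at depth 1)
  pos 22: ')' -> close internal node _0 (now at depth 0)
Total internal nodes: 3
BFS adjacency from root:
  _0: _1 F K
  _1: X D M _2
  _2: Q Y S L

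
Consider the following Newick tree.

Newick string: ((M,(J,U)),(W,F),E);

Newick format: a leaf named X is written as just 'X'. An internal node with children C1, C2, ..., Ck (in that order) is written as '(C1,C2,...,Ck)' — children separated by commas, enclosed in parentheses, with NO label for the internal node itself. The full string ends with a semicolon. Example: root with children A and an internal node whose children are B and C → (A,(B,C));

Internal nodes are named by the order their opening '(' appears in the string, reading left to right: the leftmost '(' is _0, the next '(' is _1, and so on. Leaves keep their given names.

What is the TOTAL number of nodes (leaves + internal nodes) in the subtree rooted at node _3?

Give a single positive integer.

Answer: 3

Derivation:
Newick: ((M,(J,U)),(W,F),E);
Locate _3: it is the '(' at position 11 (the 4th '(' reading left to right).
Query: subtree rooted at _3
_3: subtree_size = 1 + 2
  W: subtree_size = 1 + 0
  F: subtree_size = 1 + 0
Total subtree size of _3: 3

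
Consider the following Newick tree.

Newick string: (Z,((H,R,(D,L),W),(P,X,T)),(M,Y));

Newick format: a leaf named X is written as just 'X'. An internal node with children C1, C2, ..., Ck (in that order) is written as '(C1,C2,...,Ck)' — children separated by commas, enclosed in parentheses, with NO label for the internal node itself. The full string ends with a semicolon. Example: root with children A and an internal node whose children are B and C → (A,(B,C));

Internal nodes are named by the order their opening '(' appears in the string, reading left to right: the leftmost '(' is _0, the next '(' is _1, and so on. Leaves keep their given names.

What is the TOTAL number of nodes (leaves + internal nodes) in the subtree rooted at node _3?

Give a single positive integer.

Newick: (Z,((H,R,(D,L),W),(P,X,T)),(M,Y));
Locate _3: it is the '(' at position 9 (the 4th '(' reading left to right).
Query: subtree rooted at _3
_3: subtree_size = 1 + 2
  D: subtree_size = 1 + 0
  L: subtree_size = 1 + 0
Total subtree size of _3: 3

Answer: 3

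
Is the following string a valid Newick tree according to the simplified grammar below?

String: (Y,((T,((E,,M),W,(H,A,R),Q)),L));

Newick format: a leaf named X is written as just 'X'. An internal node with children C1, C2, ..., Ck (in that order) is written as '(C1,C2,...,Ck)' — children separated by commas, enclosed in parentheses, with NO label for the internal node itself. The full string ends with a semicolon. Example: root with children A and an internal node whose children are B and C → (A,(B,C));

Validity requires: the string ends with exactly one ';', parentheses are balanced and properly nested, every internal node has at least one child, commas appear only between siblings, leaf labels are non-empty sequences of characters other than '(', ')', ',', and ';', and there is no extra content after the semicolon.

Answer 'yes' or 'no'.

Input: (Y,((T,((E,,M),W,(H,A,R),Q)),L));
Paren balance: 6 '(' vs 6 ')' OK
Ends with single ';': True
Full parse: FAILS (empty leaf label at pos 11)
Valid: False

Answer: no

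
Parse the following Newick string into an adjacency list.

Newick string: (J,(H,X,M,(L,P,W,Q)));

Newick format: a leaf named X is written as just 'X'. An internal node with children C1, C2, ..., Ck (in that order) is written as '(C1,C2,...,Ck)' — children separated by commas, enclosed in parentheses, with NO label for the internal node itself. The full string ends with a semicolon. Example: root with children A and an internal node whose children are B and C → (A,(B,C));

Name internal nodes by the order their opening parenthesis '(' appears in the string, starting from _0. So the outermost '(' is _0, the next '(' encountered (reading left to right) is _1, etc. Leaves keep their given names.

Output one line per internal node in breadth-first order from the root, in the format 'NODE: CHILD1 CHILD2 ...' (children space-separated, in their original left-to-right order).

Answer: _0: J _1
_1: H X M _2
_2: L P W Q

Derivation:
Input: (J,(H,X,M,(L,P,W,Q)));
Scanning left-to-right, naming '(' by encounter order:
  pos 0: '(' -> open internal node _0 (depth 1)
  pos 3: '(' -> open internal node _1 (depth 2)
  pos 10: '(' -> open internal node _2 (depth 3)
  pos 18: ')' -> close internal node _2 (now at depth 2)
  pos 19: ')' -> close internal node _1 (now at depth 1)
  pos 20: ')' -> close internal node _0 (now at depth 0)
Total internal nodes: 3
BFS adjacency from root:
  _0: J _1
  _1: H X M _2
  _2: L P W Q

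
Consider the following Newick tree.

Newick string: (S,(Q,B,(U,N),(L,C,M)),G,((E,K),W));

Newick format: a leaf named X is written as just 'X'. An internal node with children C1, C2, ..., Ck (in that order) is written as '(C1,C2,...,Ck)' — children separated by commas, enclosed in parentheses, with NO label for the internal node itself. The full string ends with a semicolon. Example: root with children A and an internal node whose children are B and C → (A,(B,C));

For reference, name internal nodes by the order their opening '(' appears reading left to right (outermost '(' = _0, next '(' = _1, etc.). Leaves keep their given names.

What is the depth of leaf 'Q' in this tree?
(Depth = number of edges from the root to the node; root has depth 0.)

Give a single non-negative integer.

Newick: (S,(Q,B,(U,N),(L,C,M)),G,((E,K),W));
Naming internals by '(' encounter order: outermost '(' = _0, next = _1, ...
Query node: Q
Path from root: _0 -> _1 -> Q
Depth of Q: 2 (number of edges from root)

Answer: 2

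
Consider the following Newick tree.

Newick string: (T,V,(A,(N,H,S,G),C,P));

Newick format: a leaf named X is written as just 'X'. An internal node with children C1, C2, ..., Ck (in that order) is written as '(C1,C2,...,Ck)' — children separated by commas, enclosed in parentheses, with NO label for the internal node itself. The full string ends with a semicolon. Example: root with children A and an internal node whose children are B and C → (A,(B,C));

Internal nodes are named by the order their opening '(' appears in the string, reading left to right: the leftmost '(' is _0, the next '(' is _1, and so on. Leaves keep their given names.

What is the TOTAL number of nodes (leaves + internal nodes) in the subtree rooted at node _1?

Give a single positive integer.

Answer: 9

Derivation:
Newick: (T,V,(A,(N,H,S,G),C,P));
Locate _1: it is the '(' at position 5 (the 2nd '(' reading left to right).
Query: subtree rooted at _1
_1: subtree_size = 1 + 8
  A: subtree_size = 1 + 0
  _2: subtree_size = 1 + 4
    N: subtree_size = 1 + 0
    H: subtree_size = 1 + 0
    S: subtree_size = 1 + 0
    G: subtree_size = 1 + 0
  C: subtree_size = 1 + 0
  P: subtree_size = 1 + 0
Total subtree size of _1: 9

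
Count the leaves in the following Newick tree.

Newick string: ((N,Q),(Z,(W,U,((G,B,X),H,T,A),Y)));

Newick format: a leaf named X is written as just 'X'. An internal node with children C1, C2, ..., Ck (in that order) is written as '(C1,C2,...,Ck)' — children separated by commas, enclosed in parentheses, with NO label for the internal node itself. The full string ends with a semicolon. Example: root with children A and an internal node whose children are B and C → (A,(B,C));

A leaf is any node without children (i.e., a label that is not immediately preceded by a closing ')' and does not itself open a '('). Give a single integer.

Answer: 12

Derivation:
Newick: ((N,Q),(Z,(W,U,((G,B,X),H,T,A),Y)));
Scan left-to-right; a leaf is any maximal label run not followed by '(':
  pos 2: leaf 'N' → count = 1
  pos 4: leaf 'Q' → count = 2
  pos 8: leaf 'Z' → count = 3
  pos 11: leaf 'W' → count = 4
  pos 13: leaf 'U' → count = 5
  pos 17: leaf 'G' → count = 6
  pos 19: leaf 'B' → count = 7
  pos 21: leaf 'X' → count = 8
  pos 24: leaf 'H' → count = 9
  pos 26: leaf 'T' → count = 10
  pos 28: leaf 'A' → count = 11
  pos 31: leaf 'Y' → count = 12
Total leaves: 12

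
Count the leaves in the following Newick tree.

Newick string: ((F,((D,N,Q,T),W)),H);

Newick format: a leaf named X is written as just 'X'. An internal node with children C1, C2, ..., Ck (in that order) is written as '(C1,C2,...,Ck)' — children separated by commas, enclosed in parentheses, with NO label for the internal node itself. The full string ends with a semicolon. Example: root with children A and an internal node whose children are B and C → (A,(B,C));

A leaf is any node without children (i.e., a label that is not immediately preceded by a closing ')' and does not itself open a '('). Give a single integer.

Answer: 7

Derivation:
Newick: ((F,((D,N,Q,T),W)),H);
Scan left-to-right; a leaf is any maximal label run not followed by '(':
  pos 2: leaf 'F' → count = 1
  pos 6: leaf 'D' → count = 2
  pos 8: leaf 'N' → count = 3
  pos 10: leaf 'Q' → count = 4
  pos 12: leaf 'T' → count = 5
  pos 15: leaf 'W' → count = 6
  pos 19: leaf 'H' → count = 7
Total leaves: 7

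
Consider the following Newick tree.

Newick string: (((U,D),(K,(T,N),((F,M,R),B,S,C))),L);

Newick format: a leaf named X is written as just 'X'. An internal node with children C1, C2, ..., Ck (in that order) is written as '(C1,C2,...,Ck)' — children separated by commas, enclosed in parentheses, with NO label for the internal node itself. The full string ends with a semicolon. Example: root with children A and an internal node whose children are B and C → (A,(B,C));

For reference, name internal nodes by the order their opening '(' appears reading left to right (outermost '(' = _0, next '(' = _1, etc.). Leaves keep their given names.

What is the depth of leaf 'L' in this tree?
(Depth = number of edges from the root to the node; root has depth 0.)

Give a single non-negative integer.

Newick: (((U,D),(K,(T,N),((F,M,R),B,S,C))),L);
Naming internals by '(' encounter order: outermost '(' = _0, next = _1, ...
Query node: L
Path from root: _0 -> L
Depth of L: 1 (number of edges from root)

Answer: 1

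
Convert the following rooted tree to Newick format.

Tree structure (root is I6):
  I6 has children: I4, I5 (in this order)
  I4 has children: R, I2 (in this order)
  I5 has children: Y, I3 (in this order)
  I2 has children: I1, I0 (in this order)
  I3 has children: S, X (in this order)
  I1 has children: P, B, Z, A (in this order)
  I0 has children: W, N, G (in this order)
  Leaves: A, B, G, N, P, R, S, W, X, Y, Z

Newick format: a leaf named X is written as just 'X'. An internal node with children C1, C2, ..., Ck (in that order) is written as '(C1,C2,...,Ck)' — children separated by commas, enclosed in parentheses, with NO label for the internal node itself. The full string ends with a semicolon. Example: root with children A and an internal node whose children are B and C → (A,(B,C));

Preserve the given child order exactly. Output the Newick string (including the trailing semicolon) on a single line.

Answer: ((R,((P,B,Z,A),(W,N,G))),(Y,(S,X)));

Derivation:
internal I6 with children ['I4', 'I5']
  internal I4 with children ['R', 'I2']
    leaf 'R' → 'R'
    internal I2 with children ['I1', 'I0']
      internal I1 with children ['P', 'B', 'Z', 'A']
        leaf 'P' → 'P'
        leaf 'B' → 'B'
        leaf 'Z' → 'Z'
        leaf 'A' → 'A'
      → '(P,B,Z,A)'
      internal I0 with children ['W', 'N', 'G']
        leaf 'W' → 'W'
        leaf 'N' → 'N'
        leaf 'G' → 'G'
      → '(W,N,G)'
    → '((P,B,Z,A),(W,N,G))'
  → '(R,((P,B,Z,A),(W,N,G)))'
  internal I5 with children ['Y', 'I3']
    leaf 'Y' → 'Y'
    internal I3 with children ['S', 'X']
      leaf 'S' → 'S'
      leaf 'X' → 'X'
    → '(S,X)'
  → '(Y,(S,X))'
→ '((R,((P,B,Z,A),(W,N,G))),(Y,(S,X)))'
Final: ((R,((P,B,Z,A),(W,N,G))),(Y,(S,X)));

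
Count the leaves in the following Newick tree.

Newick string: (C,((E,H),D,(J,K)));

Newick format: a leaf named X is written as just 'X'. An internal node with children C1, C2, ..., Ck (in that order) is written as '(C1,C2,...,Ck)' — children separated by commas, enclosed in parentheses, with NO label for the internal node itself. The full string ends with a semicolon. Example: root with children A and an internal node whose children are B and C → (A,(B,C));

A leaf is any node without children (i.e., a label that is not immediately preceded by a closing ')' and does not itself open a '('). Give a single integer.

Answer: 6

Derivation:
Newick: (C,((E,H),D,(J,K)));
Scan left-to-right; a leaf is any maximal label run not followed by '(':
  pos 1: leaf 'C' → count = 1
  pos 5: leaf 'E' → count = 2
  pos 7: leaf 'H' → count = 3
  pos 10: leaf 'D' → count = 4
  pos 13: leaf 'J' → count = 5
  pos 15: leaf 'K' → count = 6
Total leaves: 6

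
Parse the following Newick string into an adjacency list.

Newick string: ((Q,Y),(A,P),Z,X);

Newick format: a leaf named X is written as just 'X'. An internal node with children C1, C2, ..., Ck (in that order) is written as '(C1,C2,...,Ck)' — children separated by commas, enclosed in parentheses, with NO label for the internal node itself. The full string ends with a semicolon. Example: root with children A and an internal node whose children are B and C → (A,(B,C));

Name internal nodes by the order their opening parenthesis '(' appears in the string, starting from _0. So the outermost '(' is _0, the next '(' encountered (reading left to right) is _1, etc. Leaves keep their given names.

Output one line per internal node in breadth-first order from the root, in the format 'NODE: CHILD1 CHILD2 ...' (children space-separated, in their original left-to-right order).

Answer: _0: _1 _2 Z X
_1: Q Y
_2: A P

Derivation:
Input: ((Q,Y),(A,P),Z,X);
Scanning left-to-right, naming '(' by encounter order:
  pos 0: '(' -> open internal node _0 (depth 1)
  pos 1: '(' -> open internal node _1 (depth 2)
  pos 5: ')' -> close internal node _1 (now at depth 1)
  pos 7: '(' -> open internal node _2 (depth 2)
  pos 11: ')' -> close internal node _2 (now at depth 1)
  pos 16: ')' -> close internal node _0 (now at depth 0)
Total internal nodes: 3
BFS adjacency from root:
  _0: _1 _2 Z X
  _1: Q Y
  _2: A P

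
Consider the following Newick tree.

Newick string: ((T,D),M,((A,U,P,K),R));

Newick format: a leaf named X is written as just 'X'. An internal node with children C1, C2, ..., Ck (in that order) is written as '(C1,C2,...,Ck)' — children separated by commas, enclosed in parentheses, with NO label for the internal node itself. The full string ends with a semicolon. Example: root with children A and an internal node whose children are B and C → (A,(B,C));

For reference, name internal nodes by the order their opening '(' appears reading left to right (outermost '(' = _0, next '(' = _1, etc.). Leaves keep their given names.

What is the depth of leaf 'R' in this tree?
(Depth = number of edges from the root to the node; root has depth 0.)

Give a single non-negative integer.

Newick: ((T,D),M,((A,U,P,K),R));
Naming internals by '(' encounter order: outermost '(' = _0, next = _1, ...
Query node: R
Path from root: _0 -> _2 -> R
Depth of R: 2 (number of edges from root)

Answer: 2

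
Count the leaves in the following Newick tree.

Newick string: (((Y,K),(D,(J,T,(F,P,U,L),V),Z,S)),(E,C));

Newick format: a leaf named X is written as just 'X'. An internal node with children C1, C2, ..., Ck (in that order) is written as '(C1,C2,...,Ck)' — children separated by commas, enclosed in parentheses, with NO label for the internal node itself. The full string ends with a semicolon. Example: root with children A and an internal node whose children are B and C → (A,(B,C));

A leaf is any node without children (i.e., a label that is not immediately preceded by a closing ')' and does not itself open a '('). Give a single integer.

Newick: (((Y,K),(D,(J,T,(F,P,U,L),V),Z,S)),(E,C));
Scan left-to-right; a leaf is any maximal label run not followed by '(':
  pos 3: leaf 'Y' → count = 1
  pos 5: leaf 'K' → count = 2
  pos 9: leaf 'D' → count = 3
  pos 12: leaf 'J' → count = 4
  pos 14: leaf 'T' → count = 5
  pos 17: leaf 'F' → count = 6
  pos 19: leaf 'P' → count = 7
  pos 21: leaf 'U' → count = 8
  pos 23: leaf 'L' → count = 9
  pos 26: leaf 'V' → count = 10
  pos 29: leaf 'Z' → count = 11
  pos 31: leaf 'S' → count = 12
  pos 36: leaf 'E' → count = 13
  pos 38: leaf 'C' → count = 14
Total leaves: 14

Answer: 14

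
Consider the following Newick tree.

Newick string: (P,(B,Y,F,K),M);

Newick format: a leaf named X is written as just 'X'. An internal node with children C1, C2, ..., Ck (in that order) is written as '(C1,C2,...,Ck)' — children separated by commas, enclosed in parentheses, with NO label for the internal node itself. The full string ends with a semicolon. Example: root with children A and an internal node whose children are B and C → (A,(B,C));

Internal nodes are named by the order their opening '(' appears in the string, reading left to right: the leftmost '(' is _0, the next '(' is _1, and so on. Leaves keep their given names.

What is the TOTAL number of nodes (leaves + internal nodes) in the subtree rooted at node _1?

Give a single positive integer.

Newick: (P,(B,Y,F,K),M);
Locate _1: it is the '(' at position 3 (the 2nd '(' reading left to right).
Query: subtree rooted at _1
_1: subtree_size = 1 + 4
  B: subtree_size = 1 + 0
  Y: subtree_size = 1 + 0
  F: subtree_size = 1 + 0
  K: subtree_size = 1 + 0
Total subtree size of _1: 5

Answer: 5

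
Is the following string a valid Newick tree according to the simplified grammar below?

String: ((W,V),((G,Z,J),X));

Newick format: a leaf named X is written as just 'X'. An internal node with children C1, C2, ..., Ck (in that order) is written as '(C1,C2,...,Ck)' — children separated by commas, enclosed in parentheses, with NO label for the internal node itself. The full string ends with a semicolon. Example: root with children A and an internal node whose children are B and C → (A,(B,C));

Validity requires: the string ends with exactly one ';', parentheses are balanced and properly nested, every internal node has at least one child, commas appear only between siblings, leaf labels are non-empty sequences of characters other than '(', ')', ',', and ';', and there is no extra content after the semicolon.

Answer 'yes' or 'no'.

Answer: yes

Derivation:
Input: ((W,V),((G,Z,J),X));
Paren balance: 4 '(' vs 4 ')' OK
Ends with single ';': True
Full parse: OK
Valid: True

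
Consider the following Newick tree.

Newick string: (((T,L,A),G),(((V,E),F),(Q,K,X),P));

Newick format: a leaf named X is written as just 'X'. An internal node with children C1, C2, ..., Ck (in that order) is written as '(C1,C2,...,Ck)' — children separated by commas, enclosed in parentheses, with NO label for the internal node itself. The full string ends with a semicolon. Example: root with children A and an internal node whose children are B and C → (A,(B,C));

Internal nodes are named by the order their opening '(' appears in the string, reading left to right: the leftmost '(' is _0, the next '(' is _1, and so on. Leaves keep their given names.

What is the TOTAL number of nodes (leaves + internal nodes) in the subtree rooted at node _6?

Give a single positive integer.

Newick: (((T,L,A),G),(((V,E),F),(Q,K,X),P));
Locate _6: it is the '(' at position 24 (the 7th '(' reading left to right).
Query: subtree rooted at _6
_6: subtree_size = 1 + 3
  Q: subtree_size = 1 + 0
  K: subtree_size = 1 + 0
  X: subtree_size = 1 + 0
Total subtree size of _6: 4

Answer: 4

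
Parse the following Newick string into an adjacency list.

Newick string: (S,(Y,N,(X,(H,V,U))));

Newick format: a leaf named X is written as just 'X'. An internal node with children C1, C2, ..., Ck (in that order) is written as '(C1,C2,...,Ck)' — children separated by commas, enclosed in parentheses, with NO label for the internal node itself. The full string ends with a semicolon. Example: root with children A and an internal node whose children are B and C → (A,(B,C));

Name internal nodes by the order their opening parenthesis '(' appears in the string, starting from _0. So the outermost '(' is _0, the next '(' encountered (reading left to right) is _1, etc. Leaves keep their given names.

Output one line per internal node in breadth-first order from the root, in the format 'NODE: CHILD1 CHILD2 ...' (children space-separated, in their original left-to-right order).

Answer: _0: S _1
_1: Y N _2
_2: X _3
_3: H V U

Derivation:
Input: (S,(Y,N,(X,(H,V,U))));
Scanning left-to-right, naming '(' by encounter order:
  pos 0: '(' -> open internal node _0 (depth 1)
  pos 3: '(' -> open internal node _1 (depth 2)
  pos 8: '(' -> open internal node _2 (depth 3)
  pos 11: '(' -> open internal node _3 (depth 4)
  pos 17: ')' -> close internal node _3 (now at depth 3)
  pos 18: ')' -> close internal node _2 (now at depth 2)
  pos 19: ')' -> close internal node _1 (now at depth 1)
  pos 20: ')' -> close internal node _0 (now at depth 0)
Total internal nodes: 4
BFS adjacency from root:
  _0: S _1
  _1: Y N _2
  _2: X _3
  _3: H V U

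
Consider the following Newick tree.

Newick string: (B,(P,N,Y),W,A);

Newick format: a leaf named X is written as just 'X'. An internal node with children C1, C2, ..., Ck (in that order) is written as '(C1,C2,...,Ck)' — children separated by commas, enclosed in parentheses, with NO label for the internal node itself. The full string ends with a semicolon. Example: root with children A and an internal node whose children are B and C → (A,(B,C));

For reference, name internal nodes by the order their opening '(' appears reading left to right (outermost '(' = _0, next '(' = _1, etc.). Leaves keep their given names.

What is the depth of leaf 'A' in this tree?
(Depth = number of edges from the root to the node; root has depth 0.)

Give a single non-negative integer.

Newick: (B,(P,N,Y),W,A);
Naming internals by '(' encounter order: outermost '(' = _0, next = _1, ...
Query node: A
Path from root: _0 -> A
Depth of A: 1 (number of edges from root)

Answer: 1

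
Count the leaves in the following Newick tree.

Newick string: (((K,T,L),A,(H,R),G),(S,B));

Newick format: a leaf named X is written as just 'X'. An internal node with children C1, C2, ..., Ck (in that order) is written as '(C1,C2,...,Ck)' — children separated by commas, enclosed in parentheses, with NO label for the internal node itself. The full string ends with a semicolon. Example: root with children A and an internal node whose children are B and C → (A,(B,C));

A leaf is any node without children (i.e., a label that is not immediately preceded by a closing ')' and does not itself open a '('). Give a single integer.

Newick: (((K,T,L),A,(H,R),G),(S,B));
Scan left-to-right; a leaf is any maximal label run not followed by '(':
  pos 3: leaf 'K' → count = 1
  pos 5: leaf 'T' → count = 2
  pos 7: leaf 'L' → count = 3
  pos 10: leaf 'A' → count = 4
  pos 13: leaf 'H' → count = 5
  pos 15: leaf 'R' → count = 6
  pos 18: leaf 'G' → count = 7
  pos 22: leaf 'S' → count = 8
  pos 24: leaf 'B' → count = 9
Total leaves: 9

Answer: 9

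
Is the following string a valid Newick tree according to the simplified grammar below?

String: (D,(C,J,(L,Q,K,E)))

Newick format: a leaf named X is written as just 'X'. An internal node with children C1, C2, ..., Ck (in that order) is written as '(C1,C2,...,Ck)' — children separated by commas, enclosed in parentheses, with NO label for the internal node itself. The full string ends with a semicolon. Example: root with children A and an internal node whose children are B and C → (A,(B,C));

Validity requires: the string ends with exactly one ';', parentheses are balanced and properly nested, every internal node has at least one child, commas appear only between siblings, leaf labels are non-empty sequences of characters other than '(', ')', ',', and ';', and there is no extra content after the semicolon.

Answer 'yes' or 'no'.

Answer: no

Derivation:
Input: (D,(C,J,(L,Q,K,E)))
Paren balance: 3 '(' vs 3 ')' OK
Ends with single ';': False
Full parse: FAILS (must end with ;)
Valid: False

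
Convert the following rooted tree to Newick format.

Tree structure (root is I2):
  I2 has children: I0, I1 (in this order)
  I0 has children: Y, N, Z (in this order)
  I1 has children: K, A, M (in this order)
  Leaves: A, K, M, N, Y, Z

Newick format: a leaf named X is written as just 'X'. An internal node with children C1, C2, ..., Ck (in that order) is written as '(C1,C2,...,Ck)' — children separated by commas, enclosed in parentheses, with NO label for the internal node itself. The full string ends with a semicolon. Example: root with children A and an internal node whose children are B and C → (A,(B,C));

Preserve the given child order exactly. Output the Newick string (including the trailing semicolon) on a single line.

internal I2 with children ['I0', 'I1']
  internal I0 with children ['Y', 'N', 'Z']
    leaf 'Y' → 'Y'
    leaf 'N' → 'N'
    leaf 'Z' → 'Z'
  → '(Y,N,Z)'
  internal I1 with children ['K', 'A', 'M']
    leaf 'K' → 'K'
    leaf 'A' → 'A'
    leaf 'M' → 'M'
  → '(K,A,M)'
→ '((Y,N,Z),(K,A,M))'
Final: ((Y,N,Z),(K,A,M));

Answer: ((Y,N,Z),(K,A,M));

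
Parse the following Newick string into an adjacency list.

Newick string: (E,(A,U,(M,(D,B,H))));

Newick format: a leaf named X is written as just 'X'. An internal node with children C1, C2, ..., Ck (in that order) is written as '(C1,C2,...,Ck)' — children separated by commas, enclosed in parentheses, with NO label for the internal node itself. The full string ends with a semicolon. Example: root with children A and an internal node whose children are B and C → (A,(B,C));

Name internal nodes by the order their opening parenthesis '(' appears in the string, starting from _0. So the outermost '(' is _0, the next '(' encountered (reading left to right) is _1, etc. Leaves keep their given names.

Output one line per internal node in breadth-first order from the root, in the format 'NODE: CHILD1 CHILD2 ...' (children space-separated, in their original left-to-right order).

Input: (E,(A,U,(M,(D,B,H))));
Scanning left-to-right, naming '(' by encounter order:
  pos 0: '(' -> open internal node _0 (depth 1)
  pos 3: '(' -> open internal node _1 (depth 2)
  pos 8: '(' -> open internal node _2 (depth 3)
  pos 11: '(' -> open internal node _3 (depth 4)
  pos 17: ')' -> close internal node _3 (now at depth 3)
  pos 18: ')' -> close internal node _2 (now at depth 2)
  pos 19: ')' -> close internal node _1 (now at depth 1)
  pos 20: ')' -> close internal node _0 (now at depth 0)
Total internal nodes: 4
BFS adjacency from root:
  _0: E _1
  _1: A U _2
  _2: M _3
  _3: D B H

Answer: _0: E _1
_1: A U _2
_2: M _3
_3: D B H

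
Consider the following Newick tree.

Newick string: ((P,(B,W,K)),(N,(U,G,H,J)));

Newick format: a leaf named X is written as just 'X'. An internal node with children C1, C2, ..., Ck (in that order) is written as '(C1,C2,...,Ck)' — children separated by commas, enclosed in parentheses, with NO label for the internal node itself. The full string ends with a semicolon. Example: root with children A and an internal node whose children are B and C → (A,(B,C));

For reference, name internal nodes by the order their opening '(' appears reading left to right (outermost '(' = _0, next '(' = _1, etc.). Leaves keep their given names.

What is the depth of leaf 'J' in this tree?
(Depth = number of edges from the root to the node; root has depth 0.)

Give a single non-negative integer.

Answer: 3

Derivation:
Newick: ((P,(B,W,K)),(N,(U,G,H,J)));
Naming internals by '(' encounter order: outermost '(' = _0, next = _1, ...
Query node: J
Path from root: _0 -> _3 -> _4 -> J
Depth of J: 3 (number of edges from root)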